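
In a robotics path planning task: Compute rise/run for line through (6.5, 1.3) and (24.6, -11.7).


slope = (y2-y1)/(x2-x1) = ((-11.7)-1.3)/(24.6-6.5) = (-13)/18.1 = -0.7182

-0.7182


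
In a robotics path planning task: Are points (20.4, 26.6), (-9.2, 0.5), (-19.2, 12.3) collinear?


Cross product: ((-9.2)-20.4)*(12.3-26.6) - (0.5-26.6)*((-19.2)-20.4)
= -610.28

No, not collinear


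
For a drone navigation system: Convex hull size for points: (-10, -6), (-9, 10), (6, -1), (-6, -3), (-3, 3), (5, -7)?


Convex hull vertices (CCW): (-10, -6), (5, -7), (6, -1), (-9, 10)
Count = 4

4


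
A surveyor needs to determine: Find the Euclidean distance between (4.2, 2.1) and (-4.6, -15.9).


dx=-8.8, dy=-18
d^2 = (-8.8)^2 + (-18)^2 = 401.44
d = sqrt(401.44) = 20.036

20.036


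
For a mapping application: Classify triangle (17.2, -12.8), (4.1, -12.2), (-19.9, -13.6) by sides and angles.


Side lengths squared: AB^2=171.97, BC^2=577.96, CA^2=1377.05
Sorted: [171.97, 577.96, 1377.05]
By sides: Scalene, By angles: Obtuse

Scalene, Obtuse


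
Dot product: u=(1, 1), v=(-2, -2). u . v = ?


u . v = u_x*v_x + u_y*v_y = 1*(-2) + 1*(-2)
= (-2) + (-2) = -4

-4


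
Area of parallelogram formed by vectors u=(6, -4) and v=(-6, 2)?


|u x v| = |6*2 - (-4)*(-6)|
= |12 - 24| = 12

12


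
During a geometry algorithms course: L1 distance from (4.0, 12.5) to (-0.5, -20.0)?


|4-(-0.5)| + |12.5-(-20)| = 4.5 + 32.5 = 37

37


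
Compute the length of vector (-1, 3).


|u| = sqrt((-1)^2 + 3^2) = sqrt(10) = 3.1623

3.1623


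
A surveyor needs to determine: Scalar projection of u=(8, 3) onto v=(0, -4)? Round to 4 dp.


u.v = -12, |v| = sqrt(16) = 4
Scalar projection = u.v / |v| = -12 / sqrt(16) = -3

-3


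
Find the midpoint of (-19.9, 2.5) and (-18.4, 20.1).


M = (((-19.9)+(-18.4))/2, (2.5+20.1)/2)
= (-19.15, 11.3)

(-19.15, 11.3)


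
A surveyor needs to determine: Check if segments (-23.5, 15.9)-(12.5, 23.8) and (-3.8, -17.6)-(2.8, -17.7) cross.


Cross products: d1=219.13, d2=274.87, d3=-1361.63, d4=-1417.37
d1*d2 < 0 and d3*d4 < 0? no

No, they don't intersect


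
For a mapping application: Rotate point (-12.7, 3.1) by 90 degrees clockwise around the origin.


90° CW: (x,y) -> (y, -x)
(-12.7,3.1) -> (3.1, 12.7)

(3.1, 12.7)


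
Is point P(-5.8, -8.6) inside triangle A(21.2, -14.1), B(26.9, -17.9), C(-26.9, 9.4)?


Cross products: AB x AP = -71.25, BC x BP = 392.37, CA x CP = -369.95
All same sign? no

No, outside


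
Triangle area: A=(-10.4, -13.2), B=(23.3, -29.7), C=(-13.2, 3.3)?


Area = |x_A(y_B-y_C) + x_B(y_C-y_A) + x_C(y_A-y_B)|/2
= |343.2 + 384.45 + (-217.8)|/2
= 509.85/2 = 254.925

254.925


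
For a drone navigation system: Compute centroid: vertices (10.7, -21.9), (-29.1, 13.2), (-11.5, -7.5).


Centroid = ((x_A+x_B+x_C)/3, (y_A+y_B+y_C)/3)
= ((10.7+(-29.1)+(-11.5))/3, ((-21.9)+13.2+(-7.5))/3)
= (-9.9667, -5.4)

(-9.9667, -5.4)


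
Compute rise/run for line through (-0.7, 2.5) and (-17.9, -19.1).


slope = (y2-y1)/(x2-x1) = ((-19.1)-2.5)/((-17.9)-(-0.7)) = (-21.6)/(-17.2) = 1.2558

1.2558


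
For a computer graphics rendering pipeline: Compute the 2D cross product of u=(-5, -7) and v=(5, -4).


u x v = u_x*v_y - u_y*v_x = (-5)*(-4) - (-7)*5
= 20 - (-35) = 55

55


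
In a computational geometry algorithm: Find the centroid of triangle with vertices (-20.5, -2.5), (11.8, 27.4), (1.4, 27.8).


Centroid = ((x_A+x_B+x_C)/3, (y_A+y_B+y_C)/3)
= (((-20.5)+11.8+1.4)/3, ((-2.5)+27.4+27.8)/3)
= (-2.4333, 17.5667)

(-2.4333, 17.5667)


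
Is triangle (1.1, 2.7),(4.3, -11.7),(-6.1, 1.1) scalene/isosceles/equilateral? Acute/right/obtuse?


Side lengths squared: AB^2=217.6, BC^2=272, CA^2=54.4
Sorted: [54.4, 217.6, 272]
By sides: Scalene, By angles: Right

Scalene, Right


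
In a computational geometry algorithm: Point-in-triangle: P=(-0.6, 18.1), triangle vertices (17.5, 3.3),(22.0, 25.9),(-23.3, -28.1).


Cross products: AB x AP = 475.66, BC x BP = -867.06, CA x CP = 1172.18
All same sign? no

No, outside


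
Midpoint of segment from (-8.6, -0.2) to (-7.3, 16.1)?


M = (((-8.6)+(-7.3))/2, ((-0.2)+16.1)/2)
= (-7.95, 7.95)

(-7.95, 7.95)


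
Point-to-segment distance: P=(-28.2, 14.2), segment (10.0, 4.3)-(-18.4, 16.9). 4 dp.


Project P onto AB: t = 1 (clamped to [0,1])
Closest point on segment: (-18.4, 16.9)
Distance: 10.1651

10.1651


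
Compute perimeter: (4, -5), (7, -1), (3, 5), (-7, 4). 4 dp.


Sides: (4, -5)->(7, -1): sqrt(25) = 5, (7, -1)->(3, 5): sqrt(52) = 7.211103, (3, 5)->(-7, 4): sqrt(101) = 10.049876, (-7, 4)->(4, -5): sqrt(202) = 14.21267
Sum = 36.473649
Perimeter = 36.4736

36.4736


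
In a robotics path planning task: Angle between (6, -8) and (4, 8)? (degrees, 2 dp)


u.v = -40, |u| = sqrt(100) = 10, |v| = sqrt(80) = 8.9443
cos(theta) = u.v/(|u||v|) = -40/sqrt(8000) = -0.447214
theta = acos(-0.447214) = 116.57 degrees

116.57 degrees


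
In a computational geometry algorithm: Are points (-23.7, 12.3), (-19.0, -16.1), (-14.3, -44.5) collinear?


Cross product: ((-19)-(-23.7))*((-44.5)-12.3) - ((-16.1)-12.3)*((-14.3)-(-23.7))
= 0

Yes, collinear


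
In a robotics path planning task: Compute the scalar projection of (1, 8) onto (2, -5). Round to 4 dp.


u.v = -38, |v| = sqrt(29) = 5.3852
Scalar projection = u.v / |v| = -38 / sqrt(29) = -7.0564

-7.0564


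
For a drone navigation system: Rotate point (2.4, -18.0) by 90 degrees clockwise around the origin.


90° CW: (x,y) -> (y, -x)
(2.4,-18) -> (-18, -2.4)

(-18, -2.4)


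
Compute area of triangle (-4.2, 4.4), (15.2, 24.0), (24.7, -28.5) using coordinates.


Area = |x_A(y_B-y_C) + x_B(y_C-y_A) + x_C(y_A-y_B)|/2
= |(-220.5) + (-500.08) + (-484.12)|/2
= 1204.7/2 = 602.35

602.35


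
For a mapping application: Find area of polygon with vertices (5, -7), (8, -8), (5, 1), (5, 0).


Shoelace sum: (5*(-8) - 8*(-7)) + (8*1 - 5*(-8)) + (5*0 - 5*1) + (5*(-7) - 5*0)
= 24
Area = |24|/2 = 12

12


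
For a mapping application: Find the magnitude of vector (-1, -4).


|u| = sqrt((-1)^2 + (-4)^2) = sqrt(17) = 4.1231

4.1231


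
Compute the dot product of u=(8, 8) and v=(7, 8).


u . v = u_x*v_x + u_y*v_y = 8*7 + 8*8
= 56 + 64 = 120

120


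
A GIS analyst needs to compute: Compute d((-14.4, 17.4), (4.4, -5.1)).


dx=18.8, dy=-22.5
d^2 = 18.8^2 + (-22.5)^2 = 859.69
d = sqrt(859.69) = 29.3205

29.3205


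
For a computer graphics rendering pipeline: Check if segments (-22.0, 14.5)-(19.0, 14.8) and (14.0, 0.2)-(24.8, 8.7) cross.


Cross products: d1=460.44, d2=115.18, d3=-597.1, d4=-251.84
d1*d2 < 0 and d3*d4 < 0? no

No, they don't intersect


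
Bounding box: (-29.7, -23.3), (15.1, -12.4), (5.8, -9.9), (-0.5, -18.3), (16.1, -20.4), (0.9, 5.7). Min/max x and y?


x range: [-29.7, 16.1]
y range: [-23.3, 5.7]
Bounding box: (-29.7,-23.3) to (16.1,5.7)

(-29.7,-23.3) to (16.1,5.7)


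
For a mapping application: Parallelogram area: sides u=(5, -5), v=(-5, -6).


|u x v| = |5*(-6) - (-5)*(-5)|
= |(-30) - 25| = 55

55


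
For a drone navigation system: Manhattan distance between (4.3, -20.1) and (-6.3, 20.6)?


|4.3-(-6.3)| + |(-20.1)-20.6| = 10.6 + 40.7 = 51.3

51.3


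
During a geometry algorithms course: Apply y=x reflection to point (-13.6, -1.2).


Reflection over y=x: (x,y) -> (y,x)
(-13.6, -1.2) -> (-1.2, -13.6)

(-1.2, -13.6)


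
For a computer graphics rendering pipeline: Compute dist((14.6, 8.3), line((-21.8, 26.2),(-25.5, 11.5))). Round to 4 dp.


|cross product| = 601.31
|line direction| = sqrt(229.78) = 15.1585
Distance = 601.31/sqrt(229.78) = 39.6682

39.6682


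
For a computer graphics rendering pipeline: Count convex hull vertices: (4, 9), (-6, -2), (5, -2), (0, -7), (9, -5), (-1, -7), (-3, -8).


Convex hull vertices (CCW): (-6, -2), (-3, -8), (9, -5), (4, 9)
Count = 4

4


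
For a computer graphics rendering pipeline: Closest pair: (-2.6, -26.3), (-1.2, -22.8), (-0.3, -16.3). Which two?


d(P0,P1) = 3.7696, d(P0,P2) = 10.2611, d(P1,P2) = 6.562
Closest: P0 and P1

Closest pair: (-2.6, -26.3) and (-1.2, -22.8), distance = 3.7696


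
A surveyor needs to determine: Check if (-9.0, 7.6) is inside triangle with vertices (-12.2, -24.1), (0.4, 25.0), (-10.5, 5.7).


Cross products: AB x AP = 242.3, BC x BP = 8.24, CA x CP = 41.47
All same sign? yes

Yes, inside


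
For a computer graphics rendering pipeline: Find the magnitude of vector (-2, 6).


|u| = sqrt((-2)^2 + 6^2) = sqrt(40) = 6.3246

6.3246


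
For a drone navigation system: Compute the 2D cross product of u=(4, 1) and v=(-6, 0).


u x v = u_x*v_y - u_y*v_x = 4*0 - 1*(-6)
= 0 - (-6) = 6

6


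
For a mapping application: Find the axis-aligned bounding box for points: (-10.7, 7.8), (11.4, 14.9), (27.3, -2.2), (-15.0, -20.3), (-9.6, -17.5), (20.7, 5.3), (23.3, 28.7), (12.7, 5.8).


x range: [-15, 27.3]
y range: [-20.3, 28.7]
Bounding box: (-15,-20.3) to (27.3,28.7)

(-15,-20.3) to (27.3,28.7)


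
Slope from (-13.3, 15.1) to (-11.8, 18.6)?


slope = (y2-y1)/(x2-x1) = (18.6-15.1)/((-11.8)-(-13.3)) = 3.5/1.5 = 2.3333

2.3333


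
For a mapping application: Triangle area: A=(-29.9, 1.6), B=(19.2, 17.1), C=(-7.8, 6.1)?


Area = |x_A(y_B-y_C) + x_B(y_C-y_A) + x_C(y_A-y_B)|/2
= |(-328.9) + 86.4 + 120.9|/2
= 121.6/2 = 60.8

60.8


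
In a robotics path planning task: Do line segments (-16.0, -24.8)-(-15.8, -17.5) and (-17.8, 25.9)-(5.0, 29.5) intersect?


Cross products: d1=-1162.44, d2=-996.72, d3=23.28, d4=-142.44
d1*d2 < 0 and d3*d4 < 0? no

No, they don't intersect


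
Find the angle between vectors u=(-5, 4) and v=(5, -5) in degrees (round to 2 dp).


u.v = -45, |u| = sqrt(41) = 6.4031, |v| = sqrt(50) = 7.0711
cos(theta) = u.v/(|u||v|) = -45/sqrt(2050) = -0.993884
theta = acos(-0.993884) = 173.66 degrees

173.66 degrees


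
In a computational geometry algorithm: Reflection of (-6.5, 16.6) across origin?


Reflection over origin: (x,y) -> (-x,-y)
(-6.5, 16.6) -> (6.5, -16.6)

(6.5, -16.6)


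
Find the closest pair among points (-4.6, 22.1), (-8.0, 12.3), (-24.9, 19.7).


d(P0,P1) = 10.373, d(P0,P2) = 20.4414, d(P1,P2) = 18.4491
Closest: P0 and P1

Closest pair: (-4.6, 22.1) and (-8.0, 12.3), distance = 10.373


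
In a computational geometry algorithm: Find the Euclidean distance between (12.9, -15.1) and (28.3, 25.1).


dx=15.4, dy=40.2
d^2 = 15.4^2 + 40.2^2 = 1853.2
d = sqrt(1853.2) = 43.0488

43.0488


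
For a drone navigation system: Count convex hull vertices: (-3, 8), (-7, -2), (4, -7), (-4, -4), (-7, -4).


Convex hull vertices (CCW): (-7, -4), (4, -7), (-3, 8), (-7, -2)
Count = 4

4


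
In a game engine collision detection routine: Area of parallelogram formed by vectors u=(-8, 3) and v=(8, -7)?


|u x v| = |(-8)*(-7) - 3*8|
= |56 - 24| = 32

32


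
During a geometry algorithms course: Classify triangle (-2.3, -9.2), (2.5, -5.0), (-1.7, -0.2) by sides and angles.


Side lengths squared: AB^2=40.68, BC^2=40.68, CA^2=81.36
Sorted: [40.68, 40.68, 81.36]
By sides: Isosceles, By angles: Right

Isosceles, Right


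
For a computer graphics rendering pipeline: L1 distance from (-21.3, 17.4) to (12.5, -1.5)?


|(-21.3)-12.5| + |17.4-(-1.5)| = 33.8 + 18.9 = 52.7

52.7


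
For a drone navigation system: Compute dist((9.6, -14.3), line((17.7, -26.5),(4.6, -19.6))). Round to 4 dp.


|cross product| = 103.93
|line direction| = sqrt(219.22) = 14.8061
Distance = 103.93/sqrt(219.22) = 7.0194

7.0194


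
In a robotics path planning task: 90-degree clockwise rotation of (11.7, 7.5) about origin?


90° CW: (x,y) -> (y, -x)
(11.7,7.5) -> (7.5, -11.7)

(7.5, -11.7)


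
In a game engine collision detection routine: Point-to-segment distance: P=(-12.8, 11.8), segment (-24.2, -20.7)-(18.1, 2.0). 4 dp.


Project P onto AB: t = 0.5294 (clamped to [0,1])
Closest point on segment: (-1.8078, -8.6834)
Distance: 23.2464

23.2464


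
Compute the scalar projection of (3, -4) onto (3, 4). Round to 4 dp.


u.v = -7, |v| = sqrt(25) = 5
Scalar projection = u.v / |v| = -7 / sqrt(25) = -1.4

-1.4


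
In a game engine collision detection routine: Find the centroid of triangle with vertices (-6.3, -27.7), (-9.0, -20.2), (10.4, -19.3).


Centroid = ((x_A+x_B+x_C)/3, (y_A+y_B+y_C)/3)
= (((-6.3)+(-9)+10.4)/3, ((-27.7)+(-20.2)+(-19.3))/3)
= (-1.6333, -22.4)

(-1.6333, -22.4)


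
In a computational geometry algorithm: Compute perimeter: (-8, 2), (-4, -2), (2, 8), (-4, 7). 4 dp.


Sides: (-8, 2)->(-4, -2): sqrt(32) = 5.656854, (-4, -2)->(2, 8): sqrt(136) = 11.661904, (2, 8)->(-4, 7): sqrt(37) = 6.082763, (-4, 7)->(-8, 2): sqrt(41) = 6.403124
Sum = 29.804645
Perimeter = 29.8046

29.8046


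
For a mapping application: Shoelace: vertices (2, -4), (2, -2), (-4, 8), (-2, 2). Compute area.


Shoelace sum: (2*(-2) - 2*(-4)) + (2*8 - (-4)*(-2)) + ((-4)*2 - (-2)*8) + ((-2)*(-4) - 2*2)
= 24
Area = |24|/2 = 12

12


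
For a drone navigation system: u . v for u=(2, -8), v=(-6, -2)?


u . v = u_x*v_x + u_y*v_y = 2*(-6) + (-8)*(-2)
= (-12) + 16 = 4

4


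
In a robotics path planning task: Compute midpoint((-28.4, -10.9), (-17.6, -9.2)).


M = (((-28.4)+(-17.6))/2, ((-10.9)+(-9.2))/2)
= (-23, -10.05)

(-23, -10.05)


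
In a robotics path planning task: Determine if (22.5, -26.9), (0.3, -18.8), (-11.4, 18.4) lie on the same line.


Cross product: (0.3-22.5)*(18.4-(-26.9)) - ((-18.8)-(-26.9))*((-11.4)-22.5)
= -731.07

No, not collinear


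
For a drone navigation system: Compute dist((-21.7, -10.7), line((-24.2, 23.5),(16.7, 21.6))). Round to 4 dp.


|cross product| = 1394.03
|line direction| = sqrt(1676.42) = 40.9441
Distance = 1394.03/sqrt(1676.42) = 34.0471

34.0471


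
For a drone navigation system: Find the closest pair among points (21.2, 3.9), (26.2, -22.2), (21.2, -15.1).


d(P0,P1) = 26.5746, d(P0,P2) = 19, d(P1,P2) = 8.6839
Closest: P1 and P2

Closest pair: (26.2, -22.2) and (21.2, -15.1), distance = 8.6839


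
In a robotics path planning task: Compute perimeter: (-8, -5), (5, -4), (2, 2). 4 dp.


Sides: (-8, -5)->(5, -4): sqrt(170) = 13.038405, (5, -4)->(2, 2): sqrt(45) = 6.708204, (2, 2)->(-8, -5): sqrt(149) = 12.206556
Sum = 31.953165
Perimeter = 31.9532

31.9532


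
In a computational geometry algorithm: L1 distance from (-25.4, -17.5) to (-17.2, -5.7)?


|(-25.4)-(-17.2)| + |(-17.5)-(-5.7)| = 8.2 + 11.8 = 20

20


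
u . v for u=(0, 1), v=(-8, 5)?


u . v = u_x*v_x + u_y*v_y = 0*(-8) + 1*5
= 0 + 5 = 5

5


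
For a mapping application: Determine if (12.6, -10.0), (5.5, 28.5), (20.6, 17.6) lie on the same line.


Cross product: (5.5-12.6)*(17.6-(-10)) - (28.5-(-10))*(20.6-12.6)
= -503.96

No, not collinear


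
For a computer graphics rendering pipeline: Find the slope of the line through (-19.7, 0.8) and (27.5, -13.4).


slope = (y2-y1)/(x2-x1) = ((-13.4)-0.8)/(27.5-(-19.7)) = (-14.2)/47.2 = -0.3008

-0.3008


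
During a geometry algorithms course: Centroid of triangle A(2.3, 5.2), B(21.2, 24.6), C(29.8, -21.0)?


Centroid = ((x_A+x_B+x_C)/3, (y_A+y_B+y_C)/3)
= ((2.3+21.2+29.8)/3, (5.2+24.6+(-21))/3)
= (17.7667, 2.9333)

(17.7667, 2.9333)


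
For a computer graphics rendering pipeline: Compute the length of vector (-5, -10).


|u| = sqrt((-5)^2 + (-10)^2) = sqrt(125) = 11.1803

11.1803


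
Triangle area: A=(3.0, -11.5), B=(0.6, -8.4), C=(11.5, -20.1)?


Area = |x_A(y_B-y_C) + x_B(y_C-y_A) + x_C(y_A-y_B)|/2
= |35.1 + (-5.16) + (-35.65)|/2
= 5.71/2 = 2.855

2.855


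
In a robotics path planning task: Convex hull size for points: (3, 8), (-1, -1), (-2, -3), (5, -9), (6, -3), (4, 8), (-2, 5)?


Convex hull vertices (CCW): (-2, -3), (5, -9), (6, -3), (4, 8), (3, 8), (-2, 5)
Count = 6

6


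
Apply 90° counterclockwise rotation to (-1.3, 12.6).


90° CCW: (x,y) -> (-y, x)
(-1.3,12.6) -> (-12.6, -1.3)

(-12.6, -1.3)


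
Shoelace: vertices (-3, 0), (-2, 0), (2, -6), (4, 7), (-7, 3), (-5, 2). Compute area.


Shoelace sum: ((-3)*0 - (-2)*0) + ((-2)*(-6) - 2*0) + (2*7 - 4*(-6)) + (4*3 - (-7)*7) + ((-7)*2 - (-5)*3) + ((-5)*0 - (-3)*2)
= 118
Area = |118|/2 = 59

59


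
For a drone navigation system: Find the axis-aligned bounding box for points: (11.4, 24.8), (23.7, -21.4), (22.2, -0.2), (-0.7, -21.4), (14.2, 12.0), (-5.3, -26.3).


x range: [-5.3, 23.7]
y range: [-26.3, 24.8]
Bounding box: (-5.3,-26.3) to (23.7,24.8)

(-5.3,-26.3) to (23.7,24.8)


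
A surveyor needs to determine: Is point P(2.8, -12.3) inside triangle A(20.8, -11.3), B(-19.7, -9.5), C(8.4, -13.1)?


Cross products: AB x AP = 72.9, BC x BP = 2.32, CA x CP = 20
All same sign? yes

Yes, inside


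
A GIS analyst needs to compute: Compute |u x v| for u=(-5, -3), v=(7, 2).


|u x v| = |(-5)*2 - (-3)*7|
= |(-10) - (-21)| = 11

11


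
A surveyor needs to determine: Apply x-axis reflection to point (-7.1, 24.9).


Reflection over x-axis: (x,y) -> (x,-y)
(-7.1, 24.9) -> (-7.1, -24.9)

(-7.1, -24.9)


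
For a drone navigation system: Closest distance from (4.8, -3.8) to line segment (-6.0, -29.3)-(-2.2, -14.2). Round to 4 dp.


Project P onto AB: t = 1 (clamped to [0,1])
Closest point on segment: (-2.2, -14.2)
Distance: 12.5363

12.5363


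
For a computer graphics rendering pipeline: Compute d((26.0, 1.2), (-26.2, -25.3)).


dx=-52.2, dy=-26.5
d^2 = (-52.2)^2 + (-26.5)^2 = 3427.09
d = sqrt(3427.09) = 58.5414

58.5414


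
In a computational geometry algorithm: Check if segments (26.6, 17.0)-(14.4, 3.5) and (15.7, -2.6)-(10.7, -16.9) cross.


Cross products: d1=57.87, d2=-49.09, d3=91.97, d4=198.93
d1*d2 < 0 and d3*d4 < 0? no

No, they don't intersect


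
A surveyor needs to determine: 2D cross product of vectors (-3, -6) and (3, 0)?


u x v = u_x*v_y - u_y*v_x = (-3)*0 - (-6)*3
= 0 - (-18) = 18

18


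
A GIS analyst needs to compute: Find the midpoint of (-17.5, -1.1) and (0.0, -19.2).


M = (((-17.5)+0)/2, ((-1.1)+(-19.2))/2)
= (-8.75, -10.15)

(-8.75, -10.15)


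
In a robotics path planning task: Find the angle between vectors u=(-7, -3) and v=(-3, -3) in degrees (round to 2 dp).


u.v = 30, |u| = sqrt(58) = 7.6158, |v| = sqrt(18) = 4.2426
cos(theta) = u.v/(|u||v|) = 30/sqrt(1044) = 0.928477
theta = acos(0.928477) = 21.8 degrees

21.8 degrees


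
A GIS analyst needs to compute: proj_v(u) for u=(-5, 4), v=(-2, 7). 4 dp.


u.v = 38, |v| = sqrt(53) = 7.2801
Scalar projection = u.v / |v| = 38 / sqrt(53) = 5.2197

5.2197


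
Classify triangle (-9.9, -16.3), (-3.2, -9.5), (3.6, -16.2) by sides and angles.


Side lengths squared: AB^2=91.13, BC^2=91.13, CA^2=182.26
Sorted: [91.13, 91.13, 182.26]
By sides: Isosceles, By angles: Right

Isosceles, Right


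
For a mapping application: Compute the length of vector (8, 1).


|u| = sqrt(8^2 + 1^2) = sqrt(65) = 8.0623

8.0623


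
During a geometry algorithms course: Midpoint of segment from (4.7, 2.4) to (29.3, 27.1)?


M = ((4.7+29.3)/2, (2.4+27.1)/2)
= (17, 14.75)

(17, 14.75)


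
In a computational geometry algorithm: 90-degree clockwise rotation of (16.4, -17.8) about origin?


90° CW: (x,y) -> (y, -x)
(16.4,-17.8) -> (-17.8, -16.4)

(-17.8, -16.4)


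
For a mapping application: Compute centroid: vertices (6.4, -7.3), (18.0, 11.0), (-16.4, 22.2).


Centroid = ((x_A+x_B+x_C)/3, (y_A+y_B+y_C)/3)
= ((6.4+18+(-16.4))/3, ((-7.3)+11+22.2)/3)
= (2.6667, 8.6333)

(2.6667, 8.6333)


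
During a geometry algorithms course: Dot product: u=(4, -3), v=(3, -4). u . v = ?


u . v = u_x*v_x + u_y*v_y = 4*3 + (-3)*(-4)
= 12 + 12 = 24

24


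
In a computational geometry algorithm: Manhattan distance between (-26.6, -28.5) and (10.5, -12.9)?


|(-26.6)-10.5| + |(-28.5)-(-12.9)| = 37.1 + 15.6 = 52.7

52.7


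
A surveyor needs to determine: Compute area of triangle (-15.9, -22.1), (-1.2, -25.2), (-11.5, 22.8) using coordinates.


Area = |x_A(y_B-y_C) + x_B(y_C-y_A) + x_C(y_A-y_B)|/2
= |763.2 + (-53.88) + (-35.65)|/2
= 673.67/2 = 336.835

336.835


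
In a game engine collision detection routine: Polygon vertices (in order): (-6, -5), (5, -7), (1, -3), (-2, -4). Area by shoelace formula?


Shoelace sum: ((-6)*(-7) - 5*(-5)) + (5*(-3) - 1*(-7)) + (1*(-4) - (-2)*(-3)) + ((-2)*(-5) - (-6)*(-4))
= 35
Area = |35|/2 = 17.5

17.5


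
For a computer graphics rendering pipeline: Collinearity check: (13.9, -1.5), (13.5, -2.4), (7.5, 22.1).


Cross product: (13.5-13.9)*(22.1-(-1.5)) - ((-2.4)-(-1.5))*(7.5-13.9)
= -15.2

No, not collinear


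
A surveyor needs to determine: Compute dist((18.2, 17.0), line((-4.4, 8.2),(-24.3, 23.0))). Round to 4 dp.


|cross product| = 509.6
|line direction| = sqrt(615.05) = 24.8002
Distance = 509.6/sqrt(615.05) = 20.5482

20.5482


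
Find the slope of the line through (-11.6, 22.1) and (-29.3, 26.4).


slope = (y2-y1)/(x2-x1) = (26.4-22.1)/((-29.3)-(-11.6)) = 4.3/(-17.7) = -0.2429

-0.2429


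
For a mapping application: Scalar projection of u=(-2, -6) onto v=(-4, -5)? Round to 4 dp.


u.v = 38, |v| = sqrt(41) = 6.4031
Scalar projection = u.v / |v| = 38 / sqrt(41) = 5.9346

5.9346


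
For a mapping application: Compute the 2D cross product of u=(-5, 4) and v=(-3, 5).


u x v = u_x*v_y - u_y*v_x = (-5)*5 - 4*(-3)
= (-25) - (-12) = -13

-13


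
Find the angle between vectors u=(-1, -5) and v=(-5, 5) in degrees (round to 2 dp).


u.v = -20, |u| = sqrt(26) = 5.099, |v| = sqrt(50) = 7.0711
cos(theta) = u.v/(|u||v|) = -20/sqrt(1300) = -0.5547
theta = acos(-0.5547) = 123.69 degrees

123.69 degrees


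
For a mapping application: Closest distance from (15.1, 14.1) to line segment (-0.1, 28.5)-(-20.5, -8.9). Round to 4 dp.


Project P onto AB: t = 0.1259 (clamped to [0,1])
Closest point on segment: (-2.6682, 23.7917)
Distance: 20.2395

20.2395


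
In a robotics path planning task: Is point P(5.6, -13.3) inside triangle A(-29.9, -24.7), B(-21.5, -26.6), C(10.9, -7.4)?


Cross products: AB x AP = 163.21, BC x BP = -89.4, CA x CP = 149.03
All same sign? no

No, outside


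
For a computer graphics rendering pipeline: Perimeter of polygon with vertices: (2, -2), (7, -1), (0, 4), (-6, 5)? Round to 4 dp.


Sides: (2, -2)->(7, -1): sqrt(26) = 5.09902, (7, -1)->(0, 4): sqrt(74) = 8.602325, (0, 4)->(-6, 5): sqrt(37) = 6.082763, (-6, 5)->(2, -2): sqrt(113) = 10.630146
Sum = 30.414254
Perimeter = 30.4143

30.4143


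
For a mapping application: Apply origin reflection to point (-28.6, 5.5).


Reflection over origin: (x,y) -> (-x,-y)
(-28.6, 5.5) -> (28.6, -5.5)

(28.6, -5.5)


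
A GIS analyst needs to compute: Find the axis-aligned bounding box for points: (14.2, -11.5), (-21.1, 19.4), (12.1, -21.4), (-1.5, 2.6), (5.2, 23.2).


x range: [-21.1, 14.2]
y range: [-21.4, 23.2]
Bounding box: (-21.1,-21.4) to (14.2,23.2)

(-21.1,-21.4) to (14.2,23.2)


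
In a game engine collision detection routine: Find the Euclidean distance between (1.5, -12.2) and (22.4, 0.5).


dx=20.9, dy=12.7
d^2 = 20.9^2 + 12.7^2 = 598.1
d = sqrt(598.1) = 24.4561

24.4561


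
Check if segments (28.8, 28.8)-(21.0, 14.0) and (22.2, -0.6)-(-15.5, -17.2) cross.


Cross products: d1=-998.82, d2=-570.34, d3=131.64, d4=-296.84
d1*d2 < 0 and d3*d4 < 0? no

No, they don't intersect


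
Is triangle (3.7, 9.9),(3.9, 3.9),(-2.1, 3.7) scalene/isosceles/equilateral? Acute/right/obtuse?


Side lengths squared: AB^2=36.04, BC^2=36.04, CA^2=72.08
Sorted: [36.04, 36.04, 72.08]
By sides: Isosceles, By angles: Right

Isosceles, Right


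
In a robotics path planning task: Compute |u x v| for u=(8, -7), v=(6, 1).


|u x v| = |8*1 - (-7)*6|
= |8 - (-42)| = 50

50


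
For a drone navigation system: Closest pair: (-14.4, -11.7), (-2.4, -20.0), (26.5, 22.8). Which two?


d(P0,P1) = 14.5908, d(P0,P2) = 53.5076, d(P1,P2) = 51.6435
Closest: P0 and P1

Closest pair: (-14.4, -11.7) and (-2.4, -20.0), distance = 14.5908


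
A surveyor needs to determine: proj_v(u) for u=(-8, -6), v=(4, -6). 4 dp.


u.v = 4, |v| = sqrt(52) = 7.2111
Scalar projection = u.v / |v| = 4 / sqrt(52) = 0.5547

0.5547


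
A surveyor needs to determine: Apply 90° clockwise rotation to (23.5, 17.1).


90° CW: (x,y) -> (y, -x)
(23.5,17.1) -> (17.1, -23.5)

(17.1, -23.5)


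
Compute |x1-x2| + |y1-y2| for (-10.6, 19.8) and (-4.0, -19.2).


|(-10.6)-(-4)| + |19.8-(-19.2)| = 6.6 + 39 = 45.6

45.6


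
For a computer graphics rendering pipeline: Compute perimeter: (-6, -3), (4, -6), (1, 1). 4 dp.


Sides: (-6, -3)->(4, -6): sqrt(109) = 10.440307, (4, -6)->(1, 1): sqrt(58) = 7.615773, (1, 1)->(-6, -3): sqrt(65) = 8.062258
Sum = 26.118338
Perimeter = 26.1183

26.1183


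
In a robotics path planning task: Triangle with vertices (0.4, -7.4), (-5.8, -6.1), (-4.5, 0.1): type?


Side lengths squared: AB^2=40.13, BC^2=40.13, CA^2=80.26
Sorted: [40.13, 40.13, 80.26]
By sides: Isosceles, By angles: Right

Isosceles, Right


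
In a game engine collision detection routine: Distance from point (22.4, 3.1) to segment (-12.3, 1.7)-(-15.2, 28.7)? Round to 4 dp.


Project P onto AB: t = 0 (clamped to [0,1])
Closest point on segment: (-12.3, 1.7)
Distance: 34.7282

34.7282


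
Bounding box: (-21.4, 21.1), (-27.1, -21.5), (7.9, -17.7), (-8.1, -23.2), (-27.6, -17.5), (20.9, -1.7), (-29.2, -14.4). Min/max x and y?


x range: [-29.2, 20.9]
y range: [-23.2, 21.1]
Bounding box: (-29.2,-23.2) to (20.9,21.1)

(-29.2,-23.2) to (20.9,21.1)


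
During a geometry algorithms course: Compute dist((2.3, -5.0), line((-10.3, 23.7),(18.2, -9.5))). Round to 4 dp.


|cross product| = 399.63
|line direction| = sqrt(1914.49) = 43.7549
Distance = 399.63/sqrt(1914.49) = 9.1334

9.1334


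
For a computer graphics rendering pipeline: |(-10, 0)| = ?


|u| = sqrt((-10)^2 + 0^2) = sqrt(100) = 10

10


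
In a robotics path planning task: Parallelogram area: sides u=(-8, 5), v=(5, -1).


|u x v| = |(-8)*(-1) - 5*5|
= |8 - 25| = 17

17


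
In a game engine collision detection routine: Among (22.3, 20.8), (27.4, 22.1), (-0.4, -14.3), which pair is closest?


d(P0,P1) = 5.2631, d(P0,P2) = 41.8007, d(P1,P2) = 45.8017
Closest: P0 and P1

Closest pair: (22.3, 20.8) and (27.4, 22.1), distance = 5.2631


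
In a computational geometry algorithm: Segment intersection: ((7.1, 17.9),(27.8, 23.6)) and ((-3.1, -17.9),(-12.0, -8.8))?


Cross products: d1=-411.44, d2=-650.54, d3=-682.92, d4=-443.82
d1*d2 < 0 and d3*d4 < 0? no

No, they don't intersect


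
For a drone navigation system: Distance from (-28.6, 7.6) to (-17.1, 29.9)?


dx=11.5, dy=22.3
d^2 = 11.5^2 + 22.3^2 = 629.54
d = sqrt(629.54) = 25.0906

25.0906


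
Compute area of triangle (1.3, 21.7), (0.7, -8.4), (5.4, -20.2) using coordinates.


Area = |x_A(y_B-y_C) + x_B(y_C-y_A) + x_C(y_A-y_B)|/2
= |15.34 + (-29.33) + 162.54|/2
= 148.55/2 = 74.275

74.275


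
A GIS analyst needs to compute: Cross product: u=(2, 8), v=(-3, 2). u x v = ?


u x v = u_x*v_y - u_y*v_x = 2*2 - 8*(-3)
= 4 - (-24) = 28

28


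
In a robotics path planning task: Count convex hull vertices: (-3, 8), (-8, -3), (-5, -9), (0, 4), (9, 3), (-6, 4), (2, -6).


Convex hull vertices (CCW): (-8, -3), (-5, -9), (2, -6), (9, 3), (-3, 8), (-6, 4)
Count = 6

6


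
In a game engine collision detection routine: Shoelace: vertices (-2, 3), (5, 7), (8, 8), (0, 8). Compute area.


Shoelace sum: ((-2)*7 - 5*3) + (5*8 - 8*7) + (8*8 - 0*8) + (0*3 - (-2)*8)
= 35
Area = |35|/2 = 17.5

17.5


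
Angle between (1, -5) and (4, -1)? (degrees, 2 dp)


u.v = 9, |u| = sqrt(26) = 5.099, |v| = sqrt(17) = 4.1231
cos(theta) = u.v/(|u||v|) = 9/sqrt(442) = 0.428086
theta = acos(0.428086) = 64.65 degrees

64.65 degrees


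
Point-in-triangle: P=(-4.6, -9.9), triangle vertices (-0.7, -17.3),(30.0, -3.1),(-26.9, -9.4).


Cross products: AB x AP = 282.56, BC x BP = 168.94, CA x CP = 163.07
All same sign? yes

Yes, inside


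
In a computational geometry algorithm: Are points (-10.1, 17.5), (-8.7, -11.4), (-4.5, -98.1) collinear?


Cross product: ((-8.7)-(-10.1))*((-98.1)-17.5) - ((-11.4)-17.5)*((-4.5)-(-10.1))
= 0

Yes, collinear


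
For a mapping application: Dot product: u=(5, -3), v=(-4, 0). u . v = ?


u . v = u_x*v_x + u_y*v_y = 5*(-4) + (-3)*0
= (-20) + 0 = -20

-20


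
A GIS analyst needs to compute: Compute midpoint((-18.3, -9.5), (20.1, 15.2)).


M = (((-18.3)+20.1)/2, ((-9.5)+15.2)/2)
= (0.9, 2.85)

(0.9, 2.85)


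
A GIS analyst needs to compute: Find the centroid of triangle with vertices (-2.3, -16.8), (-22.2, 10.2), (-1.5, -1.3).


Centroid = ((x_A+x_B+x_C)/3, (y_A+y_B+y_C)/3)
= (((-2.3)+(-22.2)+(-1.5))/3, ((-16.8)+10.2+(-1.3))/3)
= (-8.6667, -2.6333)

(-8.6667, -2.6333)


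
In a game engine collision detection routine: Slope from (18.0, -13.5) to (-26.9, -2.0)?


slope = (y2-y1)/(x2-x1) = ((-2)-(-13.5))/((-26.9)-18) = 11.5/(-44.9) = -0.2561

-0.2561


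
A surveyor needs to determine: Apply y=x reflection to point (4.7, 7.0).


Reflection over y=x: (x,y) -> (y,x)
(4.7, 7) -> (7, 4.7)

(7, 4.7)


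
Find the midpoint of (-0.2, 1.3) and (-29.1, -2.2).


M = (((-0.2)+(-29.1))/2, (1.3+(-2.2))/2)
= (-14.65, -0.45)

(-14.65, -0.45)


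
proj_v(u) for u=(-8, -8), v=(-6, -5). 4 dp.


u.v = 88, |v| = sqrt(61) = 7.8102
Scalar projection = u.v / |v| = 88 / sqrt(61) = 11.2672

11.2672


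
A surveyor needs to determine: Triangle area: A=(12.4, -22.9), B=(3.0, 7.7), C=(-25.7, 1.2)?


Area = |x_A(y_B-y_C) + x_B(y_C-y_A) + x_C(y_A-y_B)|/2
= |80.6 + 72.3 + 786.42|/2
= 939.32/2 = 469.66

469.66


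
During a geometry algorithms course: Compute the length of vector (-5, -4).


|u| = sqrt((-5)^2 + (-4)^2) = sqrt(41) = 6.4031

6.4031


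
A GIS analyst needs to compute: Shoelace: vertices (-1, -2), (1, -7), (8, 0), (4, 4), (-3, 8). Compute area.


Shoelace sum: ((-1)*(-7) - 1*(-2)) + (1*0 - 8*(-7)) + (8*4 - 4*0) + (4*8 - (-3)*4) + ((-3)*(-2) - (-1)*8)
= 155
Area = |155|/2 = 77.5

77.5


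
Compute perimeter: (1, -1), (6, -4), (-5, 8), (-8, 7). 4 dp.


Sides: (1, -1)->(6, -4): sqrt(34) = 5.830952, (6, -4)->(-5, 8): sqrt(265) = 16.278821, (-5, 8)->(-8, 7): sqrt(10) = 3.162278, (-8, 7)->(1, -1): sqrt(145) = 12.041595
Sum = 37.313646
Perimeter = 37.3136

37.3136


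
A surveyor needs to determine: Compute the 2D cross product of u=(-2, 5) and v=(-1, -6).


u x v = u_x*v_y - u_y*v_x = (-2)*(-6) - 5*(-1)
= 12 - (-5) = 17

17


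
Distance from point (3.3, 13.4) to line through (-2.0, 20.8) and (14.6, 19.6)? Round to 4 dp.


|cross product| = 116.48
|line direction| = sqrt(277) = 16.6433
Distance = 116.48/sqrt(277) = 6.9986

6.9986


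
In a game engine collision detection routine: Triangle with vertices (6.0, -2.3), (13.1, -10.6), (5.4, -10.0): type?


Side lengths squared: AB^2=119.3, BC^2=59.65, CA^2=59.65
Sorted: [59.65, 59.65, 119.3]
By sides: Isosceles, By angles: Right

Isosceles, Right


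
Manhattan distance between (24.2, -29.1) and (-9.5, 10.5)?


|24.2-(-9.5)| + |(-29.1)-10.5| = 33.7 + 39.6 = 73.3

73.3


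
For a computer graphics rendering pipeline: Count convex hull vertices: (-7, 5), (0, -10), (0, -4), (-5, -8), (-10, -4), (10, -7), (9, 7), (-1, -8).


Convex hull vertices (CCW): (-10, -4), (-5, -8), (0, -10), (10, -7), (9, 7), (-7, 5)
Count = 6

6


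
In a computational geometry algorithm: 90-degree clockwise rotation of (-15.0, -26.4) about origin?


90° CW: (x,y) -> (y, -x)
(-15,-26.4) -> (-26.4, 15)

(-26.4, 15)


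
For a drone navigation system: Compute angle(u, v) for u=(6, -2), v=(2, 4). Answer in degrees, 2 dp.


u.v = 4, |u| = sqrt(40) = 6.3246, |v| = sqrt(20) = 4.4721
cos(theta) = u.v/(|u||v|) = 4/sqrt(800) = 0.141421
theta = acos(0.141421) = 81.87 degrees

81.87 degrees


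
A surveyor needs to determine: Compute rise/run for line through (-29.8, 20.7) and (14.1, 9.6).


slope = (y2-y1)/(x2-x1) = (9.6-20.7)/(14.1-(-29.8)) = (-11.1)/43.9 = -0.2528

-0.2528


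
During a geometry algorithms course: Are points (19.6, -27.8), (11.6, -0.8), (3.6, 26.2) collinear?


Cross product: (11.6-19.6)*(26.2-(-27.8)) - ((-0.8)-(-27.8))*(3.6-19.6)
= 0

Yes, collinear


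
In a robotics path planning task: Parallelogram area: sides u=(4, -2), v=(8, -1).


|u x v| = |4*(-1) - (-2)*8|
= |(-4) - (-16)| = 12

12


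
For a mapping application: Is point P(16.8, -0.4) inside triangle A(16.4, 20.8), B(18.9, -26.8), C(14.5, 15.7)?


Cross products: AB x AP = -33.96, BC x BP = -26.91, CA x CP = -42.32
All same sign? yes

Yes, inside


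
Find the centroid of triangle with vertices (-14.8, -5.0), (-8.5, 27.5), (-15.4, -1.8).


Centroid = ((x_A+x_B+x_C)/3, (y_A+y_B+y_C)/3)
= (((-14.8)+(-8.5)+(-15.4))/3, ((-5)+27.5+(-1.8))/3)
= (-12.9, 6.9)

(-12.9, 6.9)


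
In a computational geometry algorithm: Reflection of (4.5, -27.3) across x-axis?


Reflection over x-axis: (x,y) -> (x,-y)
(4.5, -27.3) -> (4.5, 27.3)

(4.5, 27.3)


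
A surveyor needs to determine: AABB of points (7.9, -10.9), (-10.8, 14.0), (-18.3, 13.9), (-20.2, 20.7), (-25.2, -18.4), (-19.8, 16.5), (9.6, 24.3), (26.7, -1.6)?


x range: [-25.2, 26.7]
y range: [-18.4, 24.3]
Bounding box: (-25.2,-18.4) to (26.7,24.3)

(-25.2,-18.4) to (26.7,24.3)


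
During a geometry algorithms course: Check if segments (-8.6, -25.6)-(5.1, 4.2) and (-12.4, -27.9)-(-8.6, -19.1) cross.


Cross products: d1=-24.7, d2=-32.02, d3=81.73, d4=89.05
d1*d2 < 0 and d3*d4 < 0? no

No, they don't intersect


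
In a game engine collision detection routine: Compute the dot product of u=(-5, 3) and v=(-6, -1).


u . v = u_x*v_x + u_y*v_y = (-5)*(-6) + 3*(-1)
= 30 + (-3) = 27

27


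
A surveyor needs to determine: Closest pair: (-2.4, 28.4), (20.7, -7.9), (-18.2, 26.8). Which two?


d(P0,P1) = 43.0267, d(P0,P2) = 15.8808, d(P1,P2) = 52.1277
Closest: P0 and P2

Closest pair: (-2.4, 28.4) and (-18.2, 26.8), distance = 15.8808


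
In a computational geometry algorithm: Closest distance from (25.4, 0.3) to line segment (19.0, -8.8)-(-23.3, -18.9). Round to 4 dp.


Project P onto AB: t = 0 (clamped to [0,1])
Closest point on segment: (19, -8.8)
Distance: 11.1252

11.1252


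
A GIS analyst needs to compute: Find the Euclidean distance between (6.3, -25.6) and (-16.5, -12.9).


dx=-22.8, dy=12.7
d^2 = (-22.8)^2 + 12.7^2 = 681.13
d = sqrt(681.13) = 26.0985

26.0985


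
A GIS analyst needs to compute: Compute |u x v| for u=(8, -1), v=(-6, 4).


|u x v| = |8*4 - (-1)*(-6)|
= |32 - 6| = 26

26


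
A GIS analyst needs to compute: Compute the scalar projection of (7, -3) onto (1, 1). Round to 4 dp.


u.v = 4, |v| = sqrt(2) = 1.4142
Scalar projection = u.v / |v| = 4 / sqrt(2) = 2.8284

2.8284


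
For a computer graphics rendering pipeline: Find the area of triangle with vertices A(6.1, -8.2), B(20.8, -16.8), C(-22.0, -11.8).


Area = |x_A(y_B-y_C) + x_B(y_C-y_A) + x_C(y_A-y_B)|/2
= |(-30.5) + (-74.88) + (-189.2)|/2
= 294.58/2 = 147.29

147.29


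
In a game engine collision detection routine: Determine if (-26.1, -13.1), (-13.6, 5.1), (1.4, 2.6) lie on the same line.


Cross product: ((-13.6)-(-26.1))*(2.6-(-13.1)) - (5.1-(-13.1))*(1.4-(-26.1))
= -304.25

No, not collinear


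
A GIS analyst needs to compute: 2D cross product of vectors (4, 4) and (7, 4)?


u x v = u_x*v_y - u_y*v_x = 4*4 - 4*7
= 16 - 28 = -12

-12


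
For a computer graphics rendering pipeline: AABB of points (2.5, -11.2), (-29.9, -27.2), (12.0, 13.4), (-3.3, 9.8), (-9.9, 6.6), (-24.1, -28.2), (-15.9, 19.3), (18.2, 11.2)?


x range: [-29.9, 18.2]
y range: [-28.2, 19.3]
Bounding box: (-29.9,-28.2) to (18.2,19.3)

(-29.9,-28.2) to (18.2,19.3)


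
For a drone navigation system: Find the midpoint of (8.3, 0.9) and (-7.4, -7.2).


M = ((8.3+(-7.4))/2, (0.9+(-7.2))/2)
= (0.45, -3.15)

(0.45, -3.15)


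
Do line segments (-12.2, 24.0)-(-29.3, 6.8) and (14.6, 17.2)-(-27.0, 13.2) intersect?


Cross products: d1=-390.08, d2=257.04, d3=577.24, d4=-69.88
d1*d2 < 0 and d3*d4 < 0? yes

Yes, they intersect


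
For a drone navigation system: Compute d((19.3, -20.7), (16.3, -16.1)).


dx=-3, dy=4.6
d^2 = (-3)^2 + 4.6^2 = 30.16
d = sqrt(30.16) = 5.4918

5.4918


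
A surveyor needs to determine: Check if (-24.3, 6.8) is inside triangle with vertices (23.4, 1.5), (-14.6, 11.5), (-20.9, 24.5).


Cross products: AB x AP = 275.6, BC x BP = 155.71, CA x CP = -862.31
All same sign? no

No, outside


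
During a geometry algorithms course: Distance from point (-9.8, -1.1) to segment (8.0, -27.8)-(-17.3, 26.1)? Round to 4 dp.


Project P onto AB: t = 0.533 (clamped to [0,1])
Closest point on segment: (-5.4837, 0.926)
Distance: 4.7682

4.7682


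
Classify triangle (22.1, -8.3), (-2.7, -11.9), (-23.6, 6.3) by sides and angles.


Side lengths squared: AB^2=628, BC^2=768.05, CA^2=2301.65
Sorted: [628, 768.05, 2301.65]
By sides: Scalene, By angles: Obtuse

Scalene, Obtuse


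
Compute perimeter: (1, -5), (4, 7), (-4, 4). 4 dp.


Sides: (1, -5)->(4, 7): sqrt(153) = 12.369317, (4, 7)->(-4, 4): sqrt(73) = 8.544004, (-4, 4)->(1, -5): sqrt(106) = 10.29563
Sum = 31.208951
Perimeter = 31.209

31.209


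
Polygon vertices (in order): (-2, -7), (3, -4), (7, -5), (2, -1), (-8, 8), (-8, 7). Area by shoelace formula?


Shoelace sum: ((-2)*(-4) - 3*(-7)) + (3*(-5) - 7*(-4)) + (7*(-1) - 2*(-5)) + (2*8 - (-8)*(-1)) + ((-8)*7 - (-8)*8) + ((-8)*(-7) - (-2)*7)
= 131
Area = |131|/2 = 65.5

65.5


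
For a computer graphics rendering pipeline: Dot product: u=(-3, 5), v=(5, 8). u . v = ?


u . v = u_x*v_x + u_y*v_y = (-3)*5 + 5*8
= (-15) + 40 = 25

25


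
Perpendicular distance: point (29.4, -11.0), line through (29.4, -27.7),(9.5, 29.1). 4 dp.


|cross product| = 332.33
|line direction| = sqrt(3622.25) = 60.1851
Distance = 332.33/sqrt(3622.25) = 5.5218

5.5218


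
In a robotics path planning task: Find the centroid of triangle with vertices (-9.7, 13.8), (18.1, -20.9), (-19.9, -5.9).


Centroid = ((x_A+x_B+x_C)/3, (y_A+y_B+y_C)/3)
= (((-9.7)+18.1+(-19.9))/3, (13.8+(-20.9)+(-5.9))/3)
= (-3.8333, -4.3333)

(-3.8333, -4.3333)


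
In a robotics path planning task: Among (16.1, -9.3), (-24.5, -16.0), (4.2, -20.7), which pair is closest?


d(P0,P1) = 41.1491, d(P0,P2) = 16.4794, d(P1,P2) = 29.0823
Closest: P0 and P2

Closest pair: (16.1, -9.3) and (4.2, -20.7), distance = 16.4794


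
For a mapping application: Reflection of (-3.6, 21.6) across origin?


Reflection over origin: (x,y) -> (-x,-y)
(-3.6, 21.6) -> (3.6, -21.6)

(3.6, -21.6)


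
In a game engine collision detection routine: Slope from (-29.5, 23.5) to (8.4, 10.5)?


slope = (y2-y1)/(x2-x1) = (10.5-23.5)/(8.4-(-29.5)) = (-13)/37.9 = -0.343

-0.343


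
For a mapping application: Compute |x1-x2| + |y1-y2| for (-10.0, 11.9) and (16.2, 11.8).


|(-10)-16.2| + |11.9-11.8| = 26.2 + 0.1 = 26.3

26.3


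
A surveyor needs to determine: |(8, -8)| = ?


|u| = sqrt(8^2 + (-8)^2) = sqrt(128) = 11.3137

11.3137


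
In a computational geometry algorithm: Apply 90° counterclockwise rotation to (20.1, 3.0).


90° CCW: (x,y) -> (-y, x)
(20.1,3) -> (-3, 20.1)

(-3, 20.1)


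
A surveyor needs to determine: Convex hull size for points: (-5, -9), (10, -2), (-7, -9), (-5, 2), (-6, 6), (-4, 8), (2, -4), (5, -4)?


Convex hull vertices (CCW): (-7, -9), (-5, -9), (10, -2), (-4, 8), (-6, 6)
Count = 5

5


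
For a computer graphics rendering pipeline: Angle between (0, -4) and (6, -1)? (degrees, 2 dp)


u.v = 4, |u| = sqrt(16) = 4, |v| = sqrt(37) = 6.0828
cos(theta) = u.v/(|u||v|) = 4/sqrt(592) = 0.164399
theta = acos(0.164399) = 80.54 degrees

80.54 degrees
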